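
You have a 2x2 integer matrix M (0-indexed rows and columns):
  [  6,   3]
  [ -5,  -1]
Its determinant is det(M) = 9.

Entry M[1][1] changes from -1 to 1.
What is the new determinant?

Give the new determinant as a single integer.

det is linear in row 1: changing M[1][1] by delta changes det by delta * cofactor(1,1).
Cofactor C_11 = (-1)^(1+1) * minor(1,1) = 6
Entry delta = 1 - -1 = 2
Det delta = 2 * 6 = 12
New det = 9 + 12 = 21

Answer: 21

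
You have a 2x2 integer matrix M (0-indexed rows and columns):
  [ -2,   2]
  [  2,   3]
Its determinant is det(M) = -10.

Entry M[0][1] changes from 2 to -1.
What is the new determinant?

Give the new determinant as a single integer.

det is linear in row 0: changing M[0][1] by delta changes det by delta * cofactor(0,1).
Cofactor C_01 = (-1)^(0+1) * minor(0,1) = -2
Entry delta = -1 - 2 = -3
Det delta = -3 * -2 = 6
New det = -10 + 6 = -4

Answer: -4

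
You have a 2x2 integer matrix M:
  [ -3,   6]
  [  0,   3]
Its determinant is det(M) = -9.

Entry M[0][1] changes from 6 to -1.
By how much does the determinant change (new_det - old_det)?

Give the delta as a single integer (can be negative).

Answer: 0

Derivation:
Cofactor C_01 = 0
Entry delta = -1 - 6 = -7
Det delta = entry_delta * cofactor = -7 * 0 = 0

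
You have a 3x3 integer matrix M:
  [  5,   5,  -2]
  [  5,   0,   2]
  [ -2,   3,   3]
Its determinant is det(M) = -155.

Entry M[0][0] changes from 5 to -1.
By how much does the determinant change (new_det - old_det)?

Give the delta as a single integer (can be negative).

Cofactor C_00 = -6
Entry delta = -1 - 5 = -6
Det delta = entry_delta * cofactor = -6 * -6 = 36

Answer: 36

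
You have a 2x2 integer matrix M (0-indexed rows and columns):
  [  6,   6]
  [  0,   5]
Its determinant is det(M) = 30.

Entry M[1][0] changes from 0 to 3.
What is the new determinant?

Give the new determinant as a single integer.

Answer: 12

Derivation:
det is linear in row 1: changing M[1][0] by delta changes det by delta * cofactor(1,0).
Cofactor C_10 = (-1)^(1+0) * minor(1,0) = -6
Entry delta = 3 - 0 = 3
Det delta = 3 * -6 = -18
New det = 30 + -18 = 12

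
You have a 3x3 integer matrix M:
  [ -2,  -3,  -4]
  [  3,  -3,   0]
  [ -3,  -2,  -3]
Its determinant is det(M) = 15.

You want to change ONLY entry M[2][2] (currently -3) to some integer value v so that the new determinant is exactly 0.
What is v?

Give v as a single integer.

Answer: -4

Derivation:
det is linear in entry M[2][2]: det = old_det + (v - -3) * C_22
Cofactor C_22 = 15
Want det = 0: 15 + (v - -3) * 15 = 0
  (v - -3) = -15 / 15 = -1
  v = -3 + (-1) = -4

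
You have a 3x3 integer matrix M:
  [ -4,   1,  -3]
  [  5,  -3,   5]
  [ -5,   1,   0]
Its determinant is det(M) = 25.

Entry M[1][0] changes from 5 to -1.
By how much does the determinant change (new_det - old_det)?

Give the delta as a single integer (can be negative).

Answer: 18

Derivation:
Cofactor C_10 = -3
Entry delta = -1 - 5 = -6
Det delta = entry_delta * cofactor = -6 * -3 = 18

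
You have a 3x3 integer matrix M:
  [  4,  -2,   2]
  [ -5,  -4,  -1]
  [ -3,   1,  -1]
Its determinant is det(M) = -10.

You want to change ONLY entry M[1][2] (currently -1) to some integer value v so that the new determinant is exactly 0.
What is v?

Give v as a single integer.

Answer: 4

Derivation:
det is linear in entry M[1][2]: det = old_det + (v - -1) * C_12
Cofactor C_12 = 2
Want det = 0: -10 + (v - -1) * 2 = 0
  (v - -1) = 10 / 2 = 5
  v = -1 + (5) = 4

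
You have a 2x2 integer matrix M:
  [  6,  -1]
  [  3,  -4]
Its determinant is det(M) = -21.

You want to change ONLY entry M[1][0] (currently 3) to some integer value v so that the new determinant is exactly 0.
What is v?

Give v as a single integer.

Answer: 24

Derivation:
det is linear in entry M[1][0]: det = old_det + (v - 3) * C_10
Cofactor C_10 = 1
Want det = 0: -21 + (v - 3) * 1 = 0
  (v - 3) = 21 / 1 = 21
  v = 3 + (21) = 24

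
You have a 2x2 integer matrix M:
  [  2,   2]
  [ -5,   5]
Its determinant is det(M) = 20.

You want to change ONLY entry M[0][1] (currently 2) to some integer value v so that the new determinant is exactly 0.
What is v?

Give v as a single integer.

Answer: -2

Derivation:
det is linear in entry M[0][1]: det = old_det + (v - 2) * C_01
Cofactor C_01 = 5
Want det = 0: 20 + (v - 2) * 5 = 0
  (v - 2) = -20 / 5 = -4
  v = 2 + (-4) = -2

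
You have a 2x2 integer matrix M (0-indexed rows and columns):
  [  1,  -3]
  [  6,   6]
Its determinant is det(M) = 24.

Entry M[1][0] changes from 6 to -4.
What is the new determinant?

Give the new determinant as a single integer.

Answer: -6

Derivation:
det is linear in row 1: changing M[1][0] by delta changes det by delta * cofactor(1,0).
Cofactor C_10 = (-1)^(1+0) * minor(1,0) = 3
Entry delta = -4 - 6 = -10
Det delta = -10 * 3 = -30
New det = 24 + -30 = -6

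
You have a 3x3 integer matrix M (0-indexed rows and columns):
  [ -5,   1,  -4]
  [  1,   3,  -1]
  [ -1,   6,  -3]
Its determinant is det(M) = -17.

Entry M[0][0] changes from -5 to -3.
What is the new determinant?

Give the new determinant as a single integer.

det is linear in row 0: changing M[0][0] by delta changes det by delta * cofactor(0,0).
Cofactor C_00 = (-1)^(0+0) * minor(0,0) = -3
Entry delta = -3 - -5 = 2
Det delta = 2 * -3 = -6
New det = -17 + -6 = -23

Answer: -23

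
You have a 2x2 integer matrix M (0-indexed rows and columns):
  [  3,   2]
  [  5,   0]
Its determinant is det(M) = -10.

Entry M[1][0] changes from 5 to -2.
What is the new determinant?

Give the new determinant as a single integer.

det is linear in row 1: changing M[1][0] by delta changes det by delta * cofactor(1,0).
Cofactor C_10 = (-1)^(1+0) * minor(1,0) = -2
Entry delta = -2 - 5 = -7
Det delta = -7 * -2 = 14
New det = -10 + 14 = 4

Answer: 4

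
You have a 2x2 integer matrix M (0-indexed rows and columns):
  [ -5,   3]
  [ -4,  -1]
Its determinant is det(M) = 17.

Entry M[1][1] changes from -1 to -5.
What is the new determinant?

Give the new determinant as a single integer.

Answer: 37

Derivation:
det is linear in row 1: changing M[1][1] by delta changes det by delta * cofactor(1,1).
Cofactor C_11 = (-1)^(1+1) * minor(1,1) = -5
Entry delta = -5 - -1 = -4
Det delta = -4 * -5 = 20
New det = 17 + 20 = 37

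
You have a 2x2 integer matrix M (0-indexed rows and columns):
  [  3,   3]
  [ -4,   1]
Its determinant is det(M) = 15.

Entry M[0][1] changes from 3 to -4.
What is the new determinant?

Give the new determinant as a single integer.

det is linear in row 0: changing M[0][1] by delta changes det by delta * cofactor(0,1).
Cofactor C_01 = (-1)^(0+1) * minor(0,1) = 4
Entry delta = -4 - 3 = -7
Det delta = -7 * 4 = -28
New det = 15 + -28 = -13

Answer: -13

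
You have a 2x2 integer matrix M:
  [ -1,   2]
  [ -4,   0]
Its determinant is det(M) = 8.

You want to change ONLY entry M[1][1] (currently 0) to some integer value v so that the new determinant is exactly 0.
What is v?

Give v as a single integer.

Answer: 8

Derivation:
det is linear in entry M[1][1]: det = old_det + (v - 0) * C_11
Cofactor C_11 = -1
Want det = 0: 8 + (v - 0) * -1 = 0
  (v - 0) = -8 / -1 = 8
  v = 0 + (8) = 8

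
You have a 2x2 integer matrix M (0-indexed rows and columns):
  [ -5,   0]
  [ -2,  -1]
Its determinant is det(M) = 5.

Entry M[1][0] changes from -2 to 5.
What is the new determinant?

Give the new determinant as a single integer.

Answer: 5

Derivation:
det is linear in row 1: changing M[1][0] by delta changes det by delta * cofactor(1,0).
Cofactor C_10 = (-1)^(1+0) * minor(1,0) = 0
Entry delta = 5 - -2 = 7
Det delta = 7 * 0 = 0
New det = 5 + 0 = 5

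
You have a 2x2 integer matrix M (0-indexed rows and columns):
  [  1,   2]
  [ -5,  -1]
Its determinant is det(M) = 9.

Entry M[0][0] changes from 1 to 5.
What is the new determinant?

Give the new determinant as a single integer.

Answer: 5

Derivation:
det is linear in row 0: changing M[0][0] by delta changes det by delta * cofactor(0,0).
Cofactor C_00 = (-1)^(0+0) * minor(0,0) = -1
Entry delta = 5 - 1 = 4
Det delta = 4 * -1 = -4
New det = 9 + -4 = 5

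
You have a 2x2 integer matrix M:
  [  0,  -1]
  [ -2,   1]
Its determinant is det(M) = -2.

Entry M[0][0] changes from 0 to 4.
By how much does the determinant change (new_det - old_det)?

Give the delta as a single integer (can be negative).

Cofactor C_00 = 1
Entry delta = 4 - 0 = 4
Det delta = entry_delta * cofactor = 4 * 1 = 4

Answer: 4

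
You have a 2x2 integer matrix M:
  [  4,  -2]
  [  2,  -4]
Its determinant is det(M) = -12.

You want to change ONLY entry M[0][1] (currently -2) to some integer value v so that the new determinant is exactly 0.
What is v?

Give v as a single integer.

det is linear in entry M[0][1]: det = old_det + (v - -2) * C_01
Cofactor C_01 = -2
Want det = 0: -12 + (v - -2) * -2 = 0
  (v - -2) = 12 / -2 = -6
  v = -2 + (-6) = -8

Answer: -8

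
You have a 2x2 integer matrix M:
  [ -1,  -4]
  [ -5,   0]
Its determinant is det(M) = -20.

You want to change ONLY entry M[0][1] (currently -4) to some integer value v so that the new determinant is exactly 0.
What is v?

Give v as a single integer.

det is linear in entry M[0][1]: det = old_det + (v - -4) * C_01
Cofactor C_01 = 5
Want det = 0: -20 + (v - -4) * 5 = 0
  (v - -4) = 20 / 5 = 4
  v = -4 + (4) = 0

Answer: 0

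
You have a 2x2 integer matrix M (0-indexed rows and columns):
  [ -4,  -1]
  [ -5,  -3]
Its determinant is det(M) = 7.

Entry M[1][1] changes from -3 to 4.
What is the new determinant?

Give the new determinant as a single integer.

Answer: -21

Derivation:
det is linear in row 1: changing M[1][1] by delta changes det by delta * cofactor(1,1).
Cofactor C_11 = (-1)^(1+1) * minor(1,1) = -4
Entry delta = 4 - -3 = 7
Det delta = 7 * -4 = -28
New det = 7 + -28 = -21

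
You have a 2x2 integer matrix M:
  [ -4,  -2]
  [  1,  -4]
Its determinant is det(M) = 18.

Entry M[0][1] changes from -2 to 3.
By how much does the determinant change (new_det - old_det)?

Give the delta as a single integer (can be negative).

Answer: -5

Derivation:
Cofactor C_01 = -1
Entry delta = 3 - -2 = 5
Det delta = entry_delta * cofactor = 5 * -1 = -5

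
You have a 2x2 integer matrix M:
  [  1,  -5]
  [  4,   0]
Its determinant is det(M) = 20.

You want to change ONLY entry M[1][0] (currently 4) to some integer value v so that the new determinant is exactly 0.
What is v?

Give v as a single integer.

det is linear in entry M[1][0]: det = old_det + (v - 4) * C_10
Cofactor C_10 = 5
Want det = 0: 20 + (v - 4) * 5 = 0
  (v - 4) = -20 / 5 = -4
  v = 4 + (-4) = 0

Answer: 0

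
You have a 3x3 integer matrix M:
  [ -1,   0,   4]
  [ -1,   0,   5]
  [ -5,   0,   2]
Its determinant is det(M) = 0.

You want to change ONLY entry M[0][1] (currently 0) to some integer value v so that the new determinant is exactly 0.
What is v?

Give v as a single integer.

det is linear in entry M[0][1]: det = old_det + (v - 0) * C_01
Cofactor C_01 = -23
Want det = 0: 0 + (v - 0) * -23 = 0
  (v - 0) = 0 / -23 = 0
  v = 0 + (0) = 0

Answer: 0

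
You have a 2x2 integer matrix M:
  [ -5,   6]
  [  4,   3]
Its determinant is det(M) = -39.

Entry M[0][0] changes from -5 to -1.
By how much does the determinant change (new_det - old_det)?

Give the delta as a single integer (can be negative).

Cofactor C_00 = 3
Entry delta = -1 - -5 = 4
Det delta = entry_delta * cofactor = 4 * 3 = 12

Answer: 12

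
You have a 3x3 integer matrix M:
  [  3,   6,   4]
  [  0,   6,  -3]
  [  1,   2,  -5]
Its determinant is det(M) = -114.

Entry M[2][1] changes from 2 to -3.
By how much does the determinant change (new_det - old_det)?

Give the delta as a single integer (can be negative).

Answer: -45

Derivation:
Cofactor C_21 = 9
Entry delta = -3 - 2 = -5
Det delta = entry_delta * cofactor = -5 * 9 = -45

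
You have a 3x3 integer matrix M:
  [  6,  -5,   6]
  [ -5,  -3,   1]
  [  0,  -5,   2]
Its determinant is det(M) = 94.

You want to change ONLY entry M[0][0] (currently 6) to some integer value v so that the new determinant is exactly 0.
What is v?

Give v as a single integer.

Answer: 100

Derivation:
det is linear in entry M[0][0]: det = old_det + (v - 6) * C_00
Cofactor C_00 = -1
Want det = 0: 94 + (v - 6) * -1 = 0
  (v - 6) = -94 / -1 = 94
  v = 6 + (94) = 100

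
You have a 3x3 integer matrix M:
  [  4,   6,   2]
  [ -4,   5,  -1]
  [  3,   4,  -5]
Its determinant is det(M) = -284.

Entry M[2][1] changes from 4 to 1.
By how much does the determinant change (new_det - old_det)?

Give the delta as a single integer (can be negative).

Answer: 12

Derivation:
Cofactor C_21 = -4
Entry delta = 1 - 4 = -3
Det delta = entry_delta * cofactor = -3 * -4 = 12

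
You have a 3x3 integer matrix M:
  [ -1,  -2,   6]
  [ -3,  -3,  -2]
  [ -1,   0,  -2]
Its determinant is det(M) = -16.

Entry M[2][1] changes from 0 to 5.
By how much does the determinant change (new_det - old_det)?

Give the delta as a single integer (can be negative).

Answer: -100

Derivation:
Cofactor C_21 = -20
Entry delta = 5 - 0 = 5
Det delta = entry_delta * cofactor = 5 * -20 = -100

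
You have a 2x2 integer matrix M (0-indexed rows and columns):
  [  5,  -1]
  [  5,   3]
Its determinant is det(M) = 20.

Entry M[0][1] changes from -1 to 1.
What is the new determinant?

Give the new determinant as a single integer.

Answer: 10

Derivation:
det is linear in row 0: changing M[0][1] by delta changes det by delta * cofactor(0,1).
Cofactor C_01 = (-1)^(0+1) * minor(0,1) = -5
Entry delta = 1 - -1 = 2
Det delta = 2 * -5 = -10
New det = 20 + -10 = 10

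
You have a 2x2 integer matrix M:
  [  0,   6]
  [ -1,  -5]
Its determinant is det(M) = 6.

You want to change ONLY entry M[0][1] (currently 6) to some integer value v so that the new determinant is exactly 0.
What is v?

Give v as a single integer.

det is linear in entry M[0][1]: det = old_det + (v - 6) * C_01
Cofactor C_01 = 1
Want det = 0: 6 + (v - 6) * 1 = 0
  (v - 6) = -6 / 1 = -6
  v = 6 + (-6) = 0

Answer: 0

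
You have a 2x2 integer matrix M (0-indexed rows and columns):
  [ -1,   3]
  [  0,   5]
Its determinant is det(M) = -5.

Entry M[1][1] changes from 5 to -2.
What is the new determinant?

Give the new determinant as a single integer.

Answer: 2

Derivation:
det is linear in row 1: changing M[1][1] by delta changes det by delta * cofactor(1,1).
Cofactor C_11 = (-1)^(1+1) * minor(1,1) = -1
Entry delta = -2 - 5 = -7
Det delta = -7 * -1 = 7
New det = -5 + 7 = 2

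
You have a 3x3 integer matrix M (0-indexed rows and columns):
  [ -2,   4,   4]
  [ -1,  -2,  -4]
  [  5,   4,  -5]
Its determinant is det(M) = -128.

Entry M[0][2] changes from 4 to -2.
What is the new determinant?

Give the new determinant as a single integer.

det is linear in row 0: changing M[0][2] by delta changes det by delta * cofactor(0,2).
Cofactor C_02 = (-1)^(0+2) * minor(0,2) = 6
Entry delta = -2 - 4 = -6
Det delta = -6 * 6 = -36
New det = -128 + -36 = -164

Answer: -164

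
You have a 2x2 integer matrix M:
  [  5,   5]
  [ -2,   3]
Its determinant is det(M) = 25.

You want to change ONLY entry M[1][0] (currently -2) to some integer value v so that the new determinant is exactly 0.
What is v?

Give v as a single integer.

Answer: 3

Derivation:
det is linear in entry M[1][0]: det = old_det + (v - -2) * C_10
Cofactor C_10 = -5
Want det = 0: 25 + (v - -2) * -5 = 0
  (v - -2) = -25 / -5 = 5
  v = -2 + (5) = 3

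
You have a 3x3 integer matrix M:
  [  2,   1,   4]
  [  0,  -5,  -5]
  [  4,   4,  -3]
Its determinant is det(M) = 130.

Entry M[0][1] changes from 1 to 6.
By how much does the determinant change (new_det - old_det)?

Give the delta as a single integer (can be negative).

Cofactor C_01 = -20
Entry delta = 6 - 1 = 5
Det delta = entry_delta * cofactor = 5 * -20 = -100

Answer: -100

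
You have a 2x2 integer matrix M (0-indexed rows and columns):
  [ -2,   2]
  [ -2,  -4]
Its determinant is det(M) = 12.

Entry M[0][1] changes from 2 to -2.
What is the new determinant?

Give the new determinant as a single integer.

Answer: 4

Derivation:
det is linear in row 0: changing M[0][1] by delta changes det by delta * cofactor(0,1).
Cofactor C_01 = (-1)^(0+1) * minor(0,1) = 2
Entry delta = -2 - 2 = -4
Det delta = -4 * 2 = -8
New det = 12 + -8 = 4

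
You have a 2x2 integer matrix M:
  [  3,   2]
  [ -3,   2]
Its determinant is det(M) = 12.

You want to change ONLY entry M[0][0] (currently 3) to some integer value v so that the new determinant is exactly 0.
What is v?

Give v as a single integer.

Answer: -3

Derivation:
det is linear in entry M[0][0]: det = old_det + (v - 3) * C_00
Cofactor C_00 = 2
Want det = 0: 12 + (v - 3) * 2 = 0
  (v - 3) = -12 / 2 = -6
  v = 3 + (-6) = -3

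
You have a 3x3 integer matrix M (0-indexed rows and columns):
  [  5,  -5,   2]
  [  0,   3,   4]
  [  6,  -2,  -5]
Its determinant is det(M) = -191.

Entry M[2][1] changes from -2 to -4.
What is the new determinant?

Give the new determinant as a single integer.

Answer: -151

Derivation:
det is linear in row 2: changing M[2][1] by delta changes det by delta * cofactor(2,1).
Cofactor C_21 = (-1)^(2+1) * minor(2,1) = -20
Entry delta = -4 - -2 = -2
Det delta = -2 * -20 = 40
New det = -191 + 40 = -151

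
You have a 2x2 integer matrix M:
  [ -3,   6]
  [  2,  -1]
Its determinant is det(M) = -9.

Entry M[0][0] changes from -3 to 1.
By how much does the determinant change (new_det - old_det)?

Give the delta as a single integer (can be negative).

Cofactor C_00 = -1
Entry delta = 1 - -3 = 4
Det delta = entry_delta * cofactor = 4 * -1 = -4

Answer: -4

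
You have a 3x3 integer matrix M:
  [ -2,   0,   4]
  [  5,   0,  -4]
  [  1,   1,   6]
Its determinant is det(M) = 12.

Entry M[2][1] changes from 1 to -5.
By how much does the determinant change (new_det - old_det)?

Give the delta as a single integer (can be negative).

Answer: -72

Derivation:
Cofactor C_21 = 12
Entry delta = -5 - 1 = -6
Det delta = entry_delta * cofactor = -6 * 12 = -72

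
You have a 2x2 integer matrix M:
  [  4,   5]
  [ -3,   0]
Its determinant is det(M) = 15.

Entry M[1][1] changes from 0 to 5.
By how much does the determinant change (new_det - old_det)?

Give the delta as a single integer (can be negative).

Answer: 20

Derivation:
Cofactor C_11 = 4
Entry delta = 5 - 0 = 5
Det delta = entry_delta * cofactor = 5 * 4 = 20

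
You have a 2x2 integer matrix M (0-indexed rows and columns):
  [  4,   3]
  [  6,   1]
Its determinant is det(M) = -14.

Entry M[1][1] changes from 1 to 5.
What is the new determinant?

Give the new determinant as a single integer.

det is linear in row 1: changing M[1][1] by delta changes det by delta * cofactor(1,1).
Cofactor C_11 = (-1)^(1+1) * minor(1,1) = 4
Entry delta = 5 - 1 = 4
Det delta = 4 * 4 = 16
New det = -14 + 16 = 2

Answer: 2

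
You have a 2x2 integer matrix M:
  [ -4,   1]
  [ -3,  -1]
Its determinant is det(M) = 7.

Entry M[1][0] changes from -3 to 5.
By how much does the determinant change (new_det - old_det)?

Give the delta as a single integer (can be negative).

Answer: -8

Derivation:
Cofactor C_10 = -1
Entry delta = 5 - -3 = 8
Det delta = entry_delta * cofactor = 8 * -1 = -8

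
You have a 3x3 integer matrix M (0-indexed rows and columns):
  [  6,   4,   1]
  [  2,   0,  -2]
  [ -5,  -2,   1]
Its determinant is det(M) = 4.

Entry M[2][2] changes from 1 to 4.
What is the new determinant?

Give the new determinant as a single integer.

det is linear in row 2: changing M[2][2] by delta changes det by delta * cofactor(2,2).
Cofactor C_22 = (-1)^(2+2) * minor(2,2) = -8
Entry delta = 4 - 1 = 3
Det delta = 3 * -8 = -24
New det = 4 + -24 = -20

Answer: -20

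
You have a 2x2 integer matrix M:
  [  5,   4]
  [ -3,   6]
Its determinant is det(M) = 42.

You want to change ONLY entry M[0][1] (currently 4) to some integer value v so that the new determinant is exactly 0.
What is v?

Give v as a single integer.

det is linear in entry M[0][1]: det = old_det + (v - 4) * C_01
Cofactor C_01 = 3
Want det = 0: 42 + (v - 4) * 3 = 0
  (v - 4) = -42 / 3 = -14
  v = 4 + (-14) = -10

Answer: -10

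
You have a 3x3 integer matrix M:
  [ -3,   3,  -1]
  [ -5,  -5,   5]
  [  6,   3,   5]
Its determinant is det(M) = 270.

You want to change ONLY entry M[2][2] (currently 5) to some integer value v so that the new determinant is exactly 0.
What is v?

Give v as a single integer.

det is linear in entry M[2][2]: det = old_det + (v - 5) * C_22
Cofactor C_22 = 30
Want det = 0: 270 + (v - 5) * 30 = 0
  (v - 5) = -270 / 30 = -9
  v = 5 + (-9) = -4

Answer: -4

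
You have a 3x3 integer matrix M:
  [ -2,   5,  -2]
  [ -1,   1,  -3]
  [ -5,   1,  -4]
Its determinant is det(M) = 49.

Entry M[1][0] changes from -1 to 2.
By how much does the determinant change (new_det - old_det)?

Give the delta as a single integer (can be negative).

Answer: 54

Derivation:
Cofactor C_10 = 18
Entry delta = 2 - -1 = 3
Det delta = entry_delta * cofactor = 3 * 18 = 54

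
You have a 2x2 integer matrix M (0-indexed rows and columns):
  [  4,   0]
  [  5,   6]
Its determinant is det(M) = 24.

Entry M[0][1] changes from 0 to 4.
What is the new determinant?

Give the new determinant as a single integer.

det is linear in row 0: changing M[0][1] by delta changes det by delta * cofactor(0,1).
Cofactor C_01 = (-1)^(0+1) * minor(0,1) = -5
Entry delta = 4 - 0 = 4
Det delta = 4 * -5 = -20
New det = 24 + -20 = 4

Answer: 4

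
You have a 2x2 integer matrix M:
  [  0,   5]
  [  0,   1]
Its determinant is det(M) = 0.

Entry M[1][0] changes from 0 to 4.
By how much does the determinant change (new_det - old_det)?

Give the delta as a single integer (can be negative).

Cofactor C_10 = -5
Entry delta = 4 - 0 = 4
Det delta = entry_delta * cofactor = 4 * -5 = -20

Answer: -20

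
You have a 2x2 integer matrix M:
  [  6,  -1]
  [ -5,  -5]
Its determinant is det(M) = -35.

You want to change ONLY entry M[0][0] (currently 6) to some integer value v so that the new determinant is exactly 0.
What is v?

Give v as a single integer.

det is linear in entry M[0][0]: det = old_det + (v - 6) * C_00
Cofactor C_00 = -5
Want det = 0: -35 + (v - 6) * -5 = 0
  (v - 6) = 35 / -5 = -7
  v = 6 + (-7) = -1

Answer: -1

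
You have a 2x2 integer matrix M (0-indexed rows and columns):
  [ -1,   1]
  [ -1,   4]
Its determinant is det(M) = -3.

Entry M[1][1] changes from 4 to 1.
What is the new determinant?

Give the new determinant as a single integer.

Answer: 0

Derivation:
det is linear in row 1: changing M[1][1] by delta changes det by delta * cofactor(1,1).
Cofactor C_11 = (-1)^(1+1) * minor(1,1) = -1
Entry delta = 1 - 4 = -3
Det delta = -3 * -1 = 3
New det = -3 + 3 = 0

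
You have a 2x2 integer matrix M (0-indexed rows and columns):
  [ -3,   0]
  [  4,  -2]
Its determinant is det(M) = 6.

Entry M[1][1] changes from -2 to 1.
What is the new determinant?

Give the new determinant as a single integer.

Answer: -3

Derivation:
det is linear in row 1: changing M[1][1] by delta changes det by delta * cofactor(1,1).
Cofactor C_11 = (-1)^(1+1) * minor(1,1) = -3
Entry delta = 1 - -2 = 3
Det delta = 3 * -3 = -9
New det = 6 + -9 = -3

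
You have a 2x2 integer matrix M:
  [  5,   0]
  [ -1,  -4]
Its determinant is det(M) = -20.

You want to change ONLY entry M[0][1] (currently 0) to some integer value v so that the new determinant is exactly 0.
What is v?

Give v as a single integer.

Answer: 20

Derivation:
det is linear in entry M[0][1]: det = old_det + (v - 0) * C_01
Cofactor C_01 = 1
Want det = 0: -20 + (v - 0) * 1 = 0
  (v - 0) = 20 / 1 = 20
  v = 0 + (20) = 20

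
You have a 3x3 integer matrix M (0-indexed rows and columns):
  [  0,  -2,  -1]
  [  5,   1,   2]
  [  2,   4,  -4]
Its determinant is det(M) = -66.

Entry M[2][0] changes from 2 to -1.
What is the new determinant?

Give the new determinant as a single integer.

Answer: -57

Derivation:
det is linear in row 2: changing M[2][0] by delta changes det by delta * cofactor(2,0).
Cofactor C_20 = (-1)^(2+0) * minor(2,0) = -3
Entry delta = -1 - 2 = -3
Det delta = -3 * -3 = 9
New det = -66 + 9 = -57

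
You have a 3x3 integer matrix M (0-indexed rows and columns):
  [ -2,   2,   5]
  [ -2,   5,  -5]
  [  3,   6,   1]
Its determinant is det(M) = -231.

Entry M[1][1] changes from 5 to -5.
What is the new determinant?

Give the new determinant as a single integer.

Answer: -61

Derivation:
det is linear in row 1: changing M[1][1] by delta changes det by delta * cofactor(1,1).
Cofactor C_11 = (-1)^(1+1) * minor(1,1) = -17
Entry delta = -5 - 5 = -10
Det delta = -10 * -17 = 170
New det = -231 + 170 = -61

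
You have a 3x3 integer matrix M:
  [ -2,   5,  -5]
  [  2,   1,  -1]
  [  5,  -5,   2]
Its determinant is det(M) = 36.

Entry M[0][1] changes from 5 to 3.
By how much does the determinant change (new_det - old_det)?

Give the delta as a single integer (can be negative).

Answer: 18

Derivation:
Cofactor C_01 = -9
Entry delta = 3 - 5 = -2
Det delta = entry_delta * cofactor = -2 * -9 = 18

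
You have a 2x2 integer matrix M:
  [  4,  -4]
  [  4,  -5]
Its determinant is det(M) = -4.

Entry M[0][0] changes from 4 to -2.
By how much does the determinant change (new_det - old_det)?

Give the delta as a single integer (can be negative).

Cofactor C_00 = -5
Entry delta = -2 - 4 = -6
Det delta = entry_delta * cofactor = -6 * -5 = 30

Answer: 30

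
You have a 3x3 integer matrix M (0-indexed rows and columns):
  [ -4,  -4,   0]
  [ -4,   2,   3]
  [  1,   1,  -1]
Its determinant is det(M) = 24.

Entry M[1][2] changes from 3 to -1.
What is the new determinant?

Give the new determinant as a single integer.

det is linear in row 1: changing M[1][2] by delta changes det by delta * cofactor(1,2).
Cofactor C_12 = (-1)^(1+2) * minor(1,2) = 0
Entry delta = -1 - 3 = -4
Det delta = -4 * 0 = 0
New det = 24 + 0 = 24

Answer: 24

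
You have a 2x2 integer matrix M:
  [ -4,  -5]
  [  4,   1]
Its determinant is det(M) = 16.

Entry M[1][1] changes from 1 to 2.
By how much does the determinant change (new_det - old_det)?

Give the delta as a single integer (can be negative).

Answer: -4

Derivation:
Cofactor C_11 = -4
Entry delta = 2 - 1 = 1
Det delta = entry_delta * cofactor = 1 * -4 = -4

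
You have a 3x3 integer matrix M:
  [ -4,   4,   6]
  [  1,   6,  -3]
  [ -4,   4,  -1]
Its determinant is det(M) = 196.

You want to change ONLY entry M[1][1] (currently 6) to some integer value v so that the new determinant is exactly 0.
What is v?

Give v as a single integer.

Answer: -1

Derivation:
det is linear in entry M[1][1]: det = old_det + (v - 6) * C_11
Cofactor C_11 = 28
Want det = 0: 196 + (v - 6) * 28 = 0
  (v - 6) = -196 / 28 = -7
  v = 6 + (-7) = -1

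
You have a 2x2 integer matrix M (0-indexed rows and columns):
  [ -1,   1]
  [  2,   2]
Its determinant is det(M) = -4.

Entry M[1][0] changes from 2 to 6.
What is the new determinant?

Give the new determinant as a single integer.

det is linear in row 1: changing M[1][0] by delta changes det by delta * cofactor(1,0).
Cofactor C_10 = (-1)^(1+0) * minor(1,0) = -1
Entry delta = 6 - 2 = 4
Det delta = 4 * -1 = -4
New det = -4 + -4 = -8

Answer: -8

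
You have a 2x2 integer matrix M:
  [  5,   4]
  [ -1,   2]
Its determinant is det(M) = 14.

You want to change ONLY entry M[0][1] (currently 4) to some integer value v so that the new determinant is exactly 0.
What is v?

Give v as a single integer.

det is linear in entry M[0][1]: det = old_det + (v - 4) * C_01
Cofactor C_01 = 1
Want det = 0: 14 + (v - 4) * 1 = 0
  (v - 4) = -14 / 1 = -14
  v = 4 + (-14) = -10

Answer: -10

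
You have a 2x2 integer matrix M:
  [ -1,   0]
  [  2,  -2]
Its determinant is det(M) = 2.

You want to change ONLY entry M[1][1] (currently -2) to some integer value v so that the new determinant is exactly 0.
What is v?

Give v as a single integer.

det is linear in entry M[1][1]: det = old_det + (v - -2) * C_11
Cofactor C_11 = -1
Want det = 0: 2 + (v - -2) * -1 = 0
  (v - -2) = -2 / -1 = 2
  v = -2 + (2) = 0

Answer: 0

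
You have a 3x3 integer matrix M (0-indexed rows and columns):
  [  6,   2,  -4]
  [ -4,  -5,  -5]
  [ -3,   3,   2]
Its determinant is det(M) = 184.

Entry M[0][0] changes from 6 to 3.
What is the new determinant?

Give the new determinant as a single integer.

det is linear in row 0: changing M[0][0] by delta changes det by delta * cofactor(0,0).
Cofactor C_00 = (-1)^(0+0) * minor(0,0) = 5
Entry delta = 3 - 6 = -3
Det delta = -3 * 5 = -15
New det = 184 + -15 = 169

Answer: 169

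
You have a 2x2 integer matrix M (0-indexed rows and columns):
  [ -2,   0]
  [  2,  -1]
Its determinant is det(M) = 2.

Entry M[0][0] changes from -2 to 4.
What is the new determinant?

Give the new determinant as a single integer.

Answer: -4

Derivation:
det is linear in row 0: changing M[0][0] by delta changes det by delta * cofactor(0,0).
Cofactor C_00 = (-1)^(0+0) * minor(0,0) = -1
Entry delta = 4 - -2 = 6
Det delta = 6 * -1 = -6
New det = 2 + -6 = -4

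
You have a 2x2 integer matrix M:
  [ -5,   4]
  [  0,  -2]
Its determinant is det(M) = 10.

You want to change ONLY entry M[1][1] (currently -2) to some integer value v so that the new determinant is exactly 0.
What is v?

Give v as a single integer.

det is linear in entry M[1][1]: det = old_det + (v - -2) * C_11
Cofactor C_11 = -5
Want det = 0: 10 + (v - -2) * -5 = 0
  (v - -2) = -10 / -5 = 2
  v = -2 + (2) = 0

Answer: 0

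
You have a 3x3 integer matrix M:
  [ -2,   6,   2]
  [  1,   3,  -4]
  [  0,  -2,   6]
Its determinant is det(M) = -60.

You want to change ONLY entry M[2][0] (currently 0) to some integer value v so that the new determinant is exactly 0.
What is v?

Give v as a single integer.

det is linear in entry M[2][0]: det = old_det + (v - 0) * C_20
Cofactor C_20 = -30
Want det = 0: -60 + (v - 0) * -30 = 0
  (v - 0) = 60 / -30 = -2
  v = 0 + (-2) = -2

Answer: -2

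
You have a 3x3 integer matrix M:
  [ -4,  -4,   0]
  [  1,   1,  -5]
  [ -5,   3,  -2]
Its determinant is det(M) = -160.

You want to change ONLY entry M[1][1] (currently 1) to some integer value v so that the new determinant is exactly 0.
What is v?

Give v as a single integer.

det is linear in entry M[1][1]: det = old_det + (v - 1) * C_11
Cofactor C_11 = 8
Want det = 0: -160 + (v - 1) * 8 = 0
  (v - 1) = 160 / 8 = 20
  v = 1 + (20) = 21

Answer: 21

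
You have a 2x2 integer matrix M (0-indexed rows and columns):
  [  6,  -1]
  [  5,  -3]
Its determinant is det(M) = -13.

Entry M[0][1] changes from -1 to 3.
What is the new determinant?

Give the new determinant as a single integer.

Answer: -33

Derivation:
det is linear in row 0: changing M[0][1] by delta changes det by delta * cofactor(0,1).
Cofactor C_01 = (-1)^(0+1) * minor(0,1) = -5
Entry delta = 3 - -1 = 4
Det delta = 4 * -5 = -20
New det = -13 + -20 = -33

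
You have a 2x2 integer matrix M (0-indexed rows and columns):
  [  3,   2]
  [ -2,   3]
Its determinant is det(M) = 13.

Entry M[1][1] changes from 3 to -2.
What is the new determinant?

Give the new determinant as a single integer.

det is linear in row 1: changing M[1][1] by delta changes det by delta * cofactor(1,1).
Cofactor C_11 = (-1)^(1+1) * minor(1,1) = 3
Entry delta = -2 - 3 = -5
Det delta = -5 * 3 = -15
New det = 13 + -15 = -2

Answer: -2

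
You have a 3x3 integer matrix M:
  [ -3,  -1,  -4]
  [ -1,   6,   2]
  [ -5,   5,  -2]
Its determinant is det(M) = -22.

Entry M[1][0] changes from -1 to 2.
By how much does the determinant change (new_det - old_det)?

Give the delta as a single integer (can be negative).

Cofactor C_10 = -22
Entry delta = 2 - -1 = 3
Det delta = entry_delta * cofactor = 3 * -22 = -66

Answer: -66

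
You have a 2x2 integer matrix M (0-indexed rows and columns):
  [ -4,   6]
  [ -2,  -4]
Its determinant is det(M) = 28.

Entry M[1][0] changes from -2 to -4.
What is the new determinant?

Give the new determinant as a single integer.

det is linear in row 1: changing M[1][0] by delta changes det by delta * cofactor(1,0).
Cofactor C_10 = (-1)^(1+0) * minor(1,0) = -6
Entry delta = -4 - -2 = -2
Det delta = -2 * -6 = 12
New det = 28 + 12 = 40

Answer: 40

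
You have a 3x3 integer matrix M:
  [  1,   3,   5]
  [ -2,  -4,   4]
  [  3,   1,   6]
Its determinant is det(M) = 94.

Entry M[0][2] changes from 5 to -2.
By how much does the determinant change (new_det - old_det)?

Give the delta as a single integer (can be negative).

Answer: -70

Derivation:
Cofactor C_02 = 10
Entry delta = -2 - 5 = -7
Det delta = entry_delta * cofactor = -7 * 10 = -70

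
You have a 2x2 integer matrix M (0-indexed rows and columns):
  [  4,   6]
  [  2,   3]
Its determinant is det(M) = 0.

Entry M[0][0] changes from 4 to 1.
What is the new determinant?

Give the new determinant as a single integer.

Answer: -9

Derivation:
det is linear in row 0: changing M[0][0] by delta changes det by delta * cofactor(0,0).
Cofactor C_00 = (-1)^(0+0) * minor(0,0) = 3
Entry delta = 1 - 4 = -3
Det delta = -3 * 3 = -9
New det = 0 + -9 = -9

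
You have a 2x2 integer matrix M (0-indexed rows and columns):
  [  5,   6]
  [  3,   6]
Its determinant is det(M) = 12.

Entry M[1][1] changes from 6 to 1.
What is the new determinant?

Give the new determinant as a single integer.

det is linear in row 1: changing M[1][1] by delta changes det by delta * cofactor(1,1).
Cofactor C_11 = (-1)^(1+1) * minor(1,1) = 5
Entry delta = 1 - 6 = -5
Det delta = -5 * 5 = -25
New det = 12 + -25 = -13

Answer: -13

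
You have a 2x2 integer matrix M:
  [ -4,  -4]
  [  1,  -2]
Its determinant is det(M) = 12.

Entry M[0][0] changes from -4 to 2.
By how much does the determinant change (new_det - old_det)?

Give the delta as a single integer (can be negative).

Cofactor C_00 = -2
Entry delta = 2 - -4 = 6
Det delta = entry_delta * cofactor = 6 * -2 = -12

Answer: -12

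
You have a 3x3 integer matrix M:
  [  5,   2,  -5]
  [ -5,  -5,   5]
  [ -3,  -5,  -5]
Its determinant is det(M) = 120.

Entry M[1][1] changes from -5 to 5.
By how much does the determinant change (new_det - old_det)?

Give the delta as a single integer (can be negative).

Cofactor C_11 = -40
Entry delta = 5 - -5 = 10
Det delta = entry_delta * cofactor = 10 * -40 = -400

Answer: -400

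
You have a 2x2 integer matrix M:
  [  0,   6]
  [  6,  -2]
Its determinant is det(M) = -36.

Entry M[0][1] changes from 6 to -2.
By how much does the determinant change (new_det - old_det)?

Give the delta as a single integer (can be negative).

Cofactor C_01 = -6
Entry delta = -2 - 6 = -8
Det delta = entry_delta * cofactor = -8 * -6 = 48

Answer: 48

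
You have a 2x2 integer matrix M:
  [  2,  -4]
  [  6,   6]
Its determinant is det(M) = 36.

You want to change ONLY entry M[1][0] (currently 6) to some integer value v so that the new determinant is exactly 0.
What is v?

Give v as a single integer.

det is linear in entry M[1][0]: det = old_det + (v - 6) * C_10
Cofactor C_10 = 4
Want det = 0: 36 + (v - 6) * 4 = 0
  (v - 6) = -36 / 4 = -9
  v = 6 + (-9) = -3

Answer: -3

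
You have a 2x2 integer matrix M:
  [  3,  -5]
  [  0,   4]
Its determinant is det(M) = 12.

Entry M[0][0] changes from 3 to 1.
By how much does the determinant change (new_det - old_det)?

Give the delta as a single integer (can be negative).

Cofactor C_00 = 4
Entry delta = 1 - 3 = -2
Det delta = entry_delta * cofactor = -2 * 4 = -8

Answer: -8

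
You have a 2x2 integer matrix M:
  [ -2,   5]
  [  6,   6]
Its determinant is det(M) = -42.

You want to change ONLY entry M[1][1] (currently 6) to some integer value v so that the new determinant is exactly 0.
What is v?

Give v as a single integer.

Answer: -15

Derivation:
det is linear in entry M[1][1]: det = old_det + (v - 6) * C_11
Cofactor C_11 = -2
Want det = 0: -42 + (v - 6) * -2 = 0
  (v - 6) = 42 / -2 = -21
  v = 6 + (-21) = -15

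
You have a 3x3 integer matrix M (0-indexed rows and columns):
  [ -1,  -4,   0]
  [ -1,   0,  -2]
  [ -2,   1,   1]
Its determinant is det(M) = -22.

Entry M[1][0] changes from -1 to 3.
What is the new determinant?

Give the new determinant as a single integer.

det is linear in row 1: changing M[1][0] by delta changes det by delta * cofactor(1,0).
Cofactor C_10 = (-1)^(1+0) * minor(1,0) = 4
Entry delta = 3 - -1 = 4
Det delta = 4 * 4 = 16
New det = -22 + 16 = -6

Answer: -6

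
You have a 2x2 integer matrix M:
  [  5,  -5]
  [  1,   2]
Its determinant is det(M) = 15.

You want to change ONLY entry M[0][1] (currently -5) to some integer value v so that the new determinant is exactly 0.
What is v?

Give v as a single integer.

det is linear in entry M[0][1]: det = old_det + (v - -5) * C_01
Cofactor C_01 = -1
Want det = 0: 15 + (v - -5) * -1 = 0
  (v - -5) = -15 / -1 = 15
  v = -5 + (15) = 10

Answer: 10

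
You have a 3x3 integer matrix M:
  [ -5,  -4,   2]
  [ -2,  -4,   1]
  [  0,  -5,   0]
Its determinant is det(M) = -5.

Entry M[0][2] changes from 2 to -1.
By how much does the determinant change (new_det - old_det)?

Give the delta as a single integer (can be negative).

Answer: -30

Derivation:
Cofactor C_02 = 10
Entry delta = -1 - 2 = -3
Det delta = entry_delta * cofactor = -3 * 10 = -30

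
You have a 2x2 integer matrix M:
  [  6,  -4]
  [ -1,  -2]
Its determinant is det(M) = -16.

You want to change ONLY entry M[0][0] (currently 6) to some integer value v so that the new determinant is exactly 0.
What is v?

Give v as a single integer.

det is linear in entry M[0][0]: det = old_det + (v - 6) * C_00
Cofactor C_00 = -2
Want det = 0: -16 + (v - 6) * -2 = 0
  (v - 6) = 16 / -2 = -8
  v = 6 + (-8) = -2

Answer: -2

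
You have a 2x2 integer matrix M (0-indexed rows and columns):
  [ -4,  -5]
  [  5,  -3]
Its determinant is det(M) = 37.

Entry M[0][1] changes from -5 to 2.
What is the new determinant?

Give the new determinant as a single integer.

det is linear in row 0: changing M[0][1] by delta changes det by delta * cofactor(0,1).
Cofactor C_01 = (-1)^(0+1) * minor(0,1) = -5
Entry delta = 2 - -5 = 7
Det delta = 7 * -5 = -35
New det = 37 + -35 = 2

Answer: 2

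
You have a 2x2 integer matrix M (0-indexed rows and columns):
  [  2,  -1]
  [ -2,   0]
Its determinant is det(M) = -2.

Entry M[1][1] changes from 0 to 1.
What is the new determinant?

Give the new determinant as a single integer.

Answer: 0

Derivation:
det is linear in row 1: changing M[1][1] by delta changes det by delta * cofactor(1,1).
Cofactor C_11 = (-1)^(1+1) * minor(1,1) = 2
Entry delta = 1 - 0 = 1
Det delta = 1 * 2 = 2
New det = -2 + 2 = 0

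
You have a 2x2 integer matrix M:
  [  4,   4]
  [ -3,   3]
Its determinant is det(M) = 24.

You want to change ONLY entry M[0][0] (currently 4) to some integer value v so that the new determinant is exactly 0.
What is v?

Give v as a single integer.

det is linear in entry M[0][0]: det = old_det + (v - 4) * C_00
Cofactor C_00 = 3
Want det = 0: 24 + (v - 4) * 3 = 0
  (v - 4) = -24 / 3 = -8
  v = 4 + (-8) = -4

Answer: -4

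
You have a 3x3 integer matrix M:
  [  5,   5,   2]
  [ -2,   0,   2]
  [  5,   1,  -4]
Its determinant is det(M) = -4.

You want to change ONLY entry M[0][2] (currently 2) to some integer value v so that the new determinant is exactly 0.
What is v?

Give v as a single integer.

Answer: 0

Derivation:
det is linear in entry M[0][2]: det = old_det + (v - 2) * C_02
Cofactor C_02 = -2
Want det = 0: -4 + (v - 2) * -2 = 0
  (v - 2) = 4 / -2 = -2
  v = 2 + (-2) = 0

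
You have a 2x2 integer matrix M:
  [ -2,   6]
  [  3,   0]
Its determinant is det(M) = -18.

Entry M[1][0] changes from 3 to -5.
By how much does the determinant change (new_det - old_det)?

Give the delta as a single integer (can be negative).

Cofactor C_10 = -6
Entry delta = -5 - 3 = -8
Det delta = entry_delta * cofactor = -8 * -6 = 48

Answer: 48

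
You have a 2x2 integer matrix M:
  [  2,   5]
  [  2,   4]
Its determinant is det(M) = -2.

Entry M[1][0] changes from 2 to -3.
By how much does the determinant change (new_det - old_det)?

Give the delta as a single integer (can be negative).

Cofactor C_10 = -5
Entry delta = -3 - 2 = -5
Det delta = entry_delta * cofactor = -5 * -5 = 25

Answer: 25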